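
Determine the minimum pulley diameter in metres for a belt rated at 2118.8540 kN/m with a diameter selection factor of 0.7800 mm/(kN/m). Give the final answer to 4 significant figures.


D = 2118.8540 * 0.7800 / 1000
D = 1.653 m


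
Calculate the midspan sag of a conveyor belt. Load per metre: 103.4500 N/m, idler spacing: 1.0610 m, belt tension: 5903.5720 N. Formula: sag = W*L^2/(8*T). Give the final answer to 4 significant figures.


sag = 103.4500 * 1.0610^2 / (8 * 5903.5720)
sag = 0.002466 m


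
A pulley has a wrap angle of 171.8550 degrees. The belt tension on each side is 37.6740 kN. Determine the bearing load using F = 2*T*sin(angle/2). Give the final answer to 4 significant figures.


F = 2 * 37.6740 * sin(171.8550/2 deg)
F = 75.16 kN


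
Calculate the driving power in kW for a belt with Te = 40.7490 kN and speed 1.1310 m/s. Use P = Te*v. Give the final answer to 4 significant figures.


P = Te * v = 40.7490 * 1.1310
P = 46.09 kW


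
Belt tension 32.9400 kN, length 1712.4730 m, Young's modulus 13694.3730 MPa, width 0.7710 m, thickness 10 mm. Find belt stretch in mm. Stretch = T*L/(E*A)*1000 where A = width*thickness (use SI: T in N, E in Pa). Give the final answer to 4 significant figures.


A = 0.7710 * 0.01 = 0.00771 m^2
Stretch = 32.9400*1000 * 1712.4730 / (13694.3730e6 * 0.00771) * 1000
Stretch = 534.3 mm


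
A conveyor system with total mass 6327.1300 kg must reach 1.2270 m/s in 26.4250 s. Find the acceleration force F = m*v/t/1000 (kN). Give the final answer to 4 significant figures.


F = 6327.1300 * 1.2270 / 26.4250 / 1000
F = 0.2938 kN


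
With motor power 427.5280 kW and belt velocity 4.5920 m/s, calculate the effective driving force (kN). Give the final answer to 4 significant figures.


Te = P / v = 427.5280 / 4.5920
Te = 93.10 kN


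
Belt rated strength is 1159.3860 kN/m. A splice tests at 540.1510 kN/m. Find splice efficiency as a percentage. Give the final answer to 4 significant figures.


Eff = 540.1510 / 1159.3860 * 100
Eff = 46.59 %


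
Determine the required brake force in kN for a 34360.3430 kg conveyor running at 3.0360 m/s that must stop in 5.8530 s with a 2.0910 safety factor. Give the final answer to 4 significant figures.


F = 34360.3430 * 3.0360 / 5.8530 * 2.0910 / 1000
F = 37.27 kN


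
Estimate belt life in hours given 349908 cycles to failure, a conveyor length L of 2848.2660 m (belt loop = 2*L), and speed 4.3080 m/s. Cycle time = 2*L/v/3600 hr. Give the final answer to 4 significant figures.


cycle_time = 2 * 2848.2660 / 4.3080 / 3600 = 0.36731 hr
life = 349908 * 0.36731 = 128500 hours


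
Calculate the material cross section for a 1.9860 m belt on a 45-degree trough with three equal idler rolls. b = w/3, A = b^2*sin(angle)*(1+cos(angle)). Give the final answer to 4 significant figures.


b = 1.9860/3 = 0.662 m
A = 0.662^2 * sin(45 deg) * (1 + cos(45 deg))
A = 0.5290 m^2


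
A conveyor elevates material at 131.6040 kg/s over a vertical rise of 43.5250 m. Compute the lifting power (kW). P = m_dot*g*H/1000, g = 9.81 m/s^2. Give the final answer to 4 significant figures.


P = 131.6040 * 9.81 * 43.5250 / 1000
P = 56.19 kW


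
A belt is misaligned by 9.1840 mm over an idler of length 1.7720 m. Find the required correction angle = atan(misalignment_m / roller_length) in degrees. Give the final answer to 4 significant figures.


misalign_m = 9.1840 / 1000 = 0.009184 m
angle = atan(0.009184 / 1.7720)
angle = 0.2970 deg


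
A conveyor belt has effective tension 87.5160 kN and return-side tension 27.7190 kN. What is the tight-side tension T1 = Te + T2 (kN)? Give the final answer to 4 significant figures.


T1 = Te + T2 = 87.5160 + 27.7190
T1 = 115.2 kN


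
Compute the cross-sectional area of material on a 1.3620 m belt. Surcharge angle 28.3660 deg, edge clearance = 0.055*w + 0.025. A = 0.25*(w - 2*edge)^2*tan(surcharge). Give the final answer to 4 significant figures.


edge = 0.055*1.3620 + 0.025 = 0.09991 m
ew = 1.3620 - 2*0.09991 = 1.16218 m
A = 0.25 * 1.16218^2 * tan(28.3660 deg)
A = 0.1823 m^2


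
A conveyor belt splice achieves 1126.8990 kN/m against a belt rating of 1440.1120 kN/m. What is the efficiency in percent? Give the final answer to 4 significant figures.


Eff = 1126.8990 / 1440.1120 * 100
Eff = 78.25 %


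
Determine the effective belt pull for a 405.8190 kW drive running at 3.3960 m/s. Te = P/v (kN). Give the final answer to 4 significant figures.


Te = P / v = 405.8190 / 3.3960
Te = 119.5 kN


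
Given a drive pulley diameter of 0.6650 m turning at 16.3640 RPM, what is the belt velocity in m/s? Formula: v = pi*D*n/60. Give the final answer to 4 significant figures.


v = pi * 0.6650 * 16.3640 / 60
v = 0.5698 m/s


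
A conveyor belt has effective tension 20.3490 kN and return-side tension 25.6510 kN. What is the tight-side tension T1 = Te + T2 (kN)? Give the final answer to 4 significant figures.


T1 = Te + T2 = 20.3490 + 25.6510
T1 = 46.00 kN


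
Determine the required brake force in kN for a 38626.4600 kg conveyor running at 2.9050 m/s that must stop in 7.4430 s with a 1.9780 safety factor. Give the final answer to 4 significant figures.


F = 38626.4600 * 2.9050 / 7.4430 * 1.9780 / 1000
F = 29.82 kN


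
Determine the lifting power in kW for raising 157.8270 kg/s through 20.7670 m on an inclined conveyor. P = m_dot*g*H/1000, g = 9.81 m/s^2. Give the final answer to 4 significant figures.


P = 157.8270 * 9.81 * 20.7670 / 1000
P = 32.15 kW


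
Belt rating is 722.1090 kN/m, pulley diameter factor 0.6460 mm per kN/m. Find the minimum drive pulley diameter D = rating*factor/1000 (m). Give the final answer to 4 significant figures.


D = 722.1090 * 0.6460 / 1000
D = 0.4665 m


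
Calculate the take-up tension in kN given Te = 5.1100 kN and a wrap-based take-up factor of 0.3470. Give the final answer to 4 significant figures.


T_tu = 5.1100 * 0.3470
T_tu = 1.773 kN


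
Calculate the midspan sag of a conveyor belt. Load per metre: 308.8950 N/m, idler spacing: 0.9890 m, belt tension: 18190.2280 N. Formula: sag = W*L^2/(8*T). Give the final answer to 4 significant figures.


sag = 308.8950 * 0.9890^2 / (8 * 18190.2280)
sag = 0.002076 m


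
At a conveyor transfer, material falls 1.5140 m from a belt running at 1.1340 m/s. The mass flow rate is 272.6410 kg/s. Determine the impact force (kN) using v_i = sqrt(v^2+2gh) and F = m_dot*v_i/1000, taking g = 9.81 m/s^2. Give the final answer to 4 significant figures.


v_i = sqrt(1.1340^2 + 2*9.81*1.5140) = 5.56692 m/s
F = 272.6410 * 5.56692 / 1000
F = 1.518 kN


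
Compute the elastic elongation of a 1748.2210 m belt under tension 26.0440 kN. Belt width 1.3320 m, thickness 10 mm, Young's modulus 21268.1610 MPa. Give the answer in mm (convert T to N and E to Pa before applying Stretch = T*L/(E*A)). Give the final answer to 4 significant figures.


A = 1.3320 * 0.01 = 0.01332 m^2
Stretch = 26.0440*1000 * 1748.2210 / (21268.1610e6 * 0.01332) * 1000
Stretch = 160.7 mm


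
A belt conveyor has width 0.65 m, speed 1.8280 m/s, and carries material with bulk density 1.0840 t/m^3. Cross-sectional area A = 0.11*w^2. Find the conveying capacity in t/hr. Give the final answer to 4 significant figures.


A = 0.11 * 0.65^2 = 0.046475 m^2
C = 0.046475 * 1.8280 * 1.0840 * 3600
C = 331.5 t/hr


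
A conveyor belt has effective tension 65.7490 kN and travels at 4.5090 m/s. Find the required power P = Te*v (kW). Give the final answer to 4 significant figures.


P = Te * v = 65.7490 * 4.5090
P = 296.5 kW


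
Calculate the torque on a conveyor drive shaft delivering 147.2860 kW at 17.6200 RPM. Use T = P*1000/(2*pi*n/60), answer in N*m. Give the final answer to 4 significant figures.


omega = 2*pi*17.6200/60 = 1.84516 rad/s
T = 147.2860*1000 / 1.84516
T = 79820 N*m


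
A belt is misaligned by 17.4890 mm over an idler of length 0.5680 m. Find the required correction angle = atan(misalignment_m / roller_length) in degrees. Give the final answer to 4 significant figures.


misalign_m = 17.4890 / 1000 = 0.017489 m
angle = atan(0.017489 / 0.5680)
angle = 1.764 deg


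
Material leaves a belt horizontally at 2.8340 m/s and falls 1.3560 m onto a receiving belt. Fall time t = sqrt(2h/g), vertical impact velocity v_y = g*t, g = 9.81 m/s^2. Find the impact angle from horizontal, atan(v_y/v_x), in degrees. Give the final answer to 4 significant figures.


t = sqrt(2*1.3560/9.81) = 0.525788 s
v_y = 9.81 * 0.525788 = 5.15798 m/s
angle = atan(5.15798 / 2.8340) = 61.21 deg


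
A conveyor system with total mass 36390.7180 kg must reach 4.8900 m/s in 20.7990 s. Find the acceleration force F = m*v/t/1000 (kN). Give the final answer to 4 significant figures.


F = 36390.7180 * 4.8900 / 20.7990 / 1000
F = 8.556 kN


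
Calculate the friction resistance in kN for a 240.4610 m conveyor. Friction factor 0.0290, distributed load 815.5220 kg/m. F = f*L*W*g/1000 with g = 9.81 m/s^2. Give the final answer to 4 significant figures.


F = 0.0290 * 240.4610 * 815.5220 * 9.81 / 1000
F = 55.79 kN


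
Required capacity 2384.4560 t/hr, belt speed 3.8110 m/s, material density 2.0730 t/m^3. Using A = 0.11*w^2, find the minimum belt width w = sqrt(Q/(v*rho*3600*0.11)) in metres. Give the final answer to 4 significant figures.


A_req = 2384.4560 / (3.8110 * 2.0730 * 3600) = 0.0838395 m^2
w = sqrt(0.0838395 / 0.11)
w = 0.8730 m


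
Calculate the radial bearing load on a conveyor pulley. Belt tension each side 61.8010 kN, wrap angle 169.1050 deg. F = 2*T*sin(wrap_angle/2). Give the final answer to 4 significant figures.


F = 2 * 61.8010 * sin(169.1050/2 deg)
F = 123.0 kN


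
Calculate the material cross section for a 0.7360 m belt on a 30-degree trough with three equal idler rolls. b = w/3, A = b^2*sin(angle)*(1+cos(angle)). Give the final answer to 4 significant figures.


b = 0.7360/3 = 0.245333 m
A = 0.245333^2 * sin(30 deg) * (1 + cos(30 deg))
A = 0.05616 m^2


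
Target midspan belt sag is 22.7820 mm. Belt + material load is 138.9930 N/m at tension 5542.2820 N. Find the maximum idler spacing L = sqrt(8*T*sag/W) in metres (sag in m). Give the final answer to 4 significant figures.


sag = 22.7820/1000 = 0.022782 m
L = sqrt(8 * 5542.2820 * 0.022782 / 138.9930)
L = 2.696 m


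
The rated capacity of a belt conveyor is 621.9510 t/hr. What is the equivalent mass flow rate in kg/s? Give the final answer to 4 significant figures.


m_dot = 621.9510 * 1000 / 3600
m_dot = 172.8 kg/s


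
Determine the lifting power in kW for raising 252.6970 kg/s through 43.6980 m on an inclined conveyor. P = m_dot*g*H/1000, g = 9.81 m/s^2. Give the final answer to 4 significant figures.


P = 252.6970 * 9.81 * 43.6980 / 1000
P = 108.3 kW


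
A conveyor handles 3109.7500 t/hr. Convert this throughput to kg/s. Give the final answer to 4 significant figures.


m_dot = 3109.7500 * 1000 / 3600
m_dot = 863.8 kg/s


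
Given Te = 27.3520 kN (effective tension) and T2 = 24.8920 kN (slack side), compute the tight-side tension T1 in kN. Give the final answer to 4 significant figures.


T1 = Te + T2 = 27.3520 + 24.8920
T1 = 52.24 kN


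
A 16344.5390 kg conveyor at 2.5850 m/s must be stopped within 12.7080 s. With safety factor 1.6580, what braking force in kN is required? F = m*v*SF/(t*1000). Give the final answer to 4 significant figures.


F = 16344.5390 * 2.5850 / 12.7080 * 1.6580 / 1000
F = 5.512 kN


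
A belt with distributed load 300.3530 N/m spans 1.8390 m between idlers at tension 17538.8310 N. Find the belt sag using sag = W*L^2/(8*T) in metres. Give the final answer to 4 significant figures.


sag = 300.3530 * 1.8390^2 / (8 * 17538.8310)
sag = 0.007239 m


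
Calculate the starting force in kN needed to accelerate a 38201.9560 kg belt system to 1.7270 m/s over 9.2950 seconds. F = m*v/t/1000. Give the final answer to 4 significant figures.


F = 38201.9560 * 1.7270 / 9.2950 / 1000
F = 7.098 kN


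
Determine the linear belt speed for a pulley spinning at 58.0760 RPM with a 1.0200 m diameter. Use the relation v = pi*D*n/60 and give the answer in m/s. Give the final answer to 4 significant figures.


v = pi * 1.0200 * 58.0760 / 60
v = 3.102 m/s


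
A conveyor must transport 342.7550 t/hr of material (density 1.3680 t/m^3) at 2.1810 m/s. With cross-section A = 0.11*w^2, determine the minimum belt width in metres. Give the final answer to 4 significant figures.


A_req = 342.7550 / (2.1810 * 1.3680 * 3600) = 0.0319109 m^2
w = sqrt(0.0319109 / 0.11)
w = 0.5386 m


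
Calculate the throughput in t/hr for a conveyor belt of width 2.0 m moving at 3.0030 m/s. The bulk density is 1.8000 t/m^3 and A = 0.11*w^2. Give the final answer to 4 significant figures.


A = 0.11 * 2.0^2 = 0.44 m^2
C = 0.44 * 3.0030 * 1.8000 * 3600
C = 8562 t/hr


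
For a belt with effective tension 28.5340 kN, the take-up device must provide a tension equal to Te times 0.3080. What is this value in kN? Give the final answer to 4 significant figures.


T_tu = 28.5340 * 0.3080
T_tu = 8.788 kN


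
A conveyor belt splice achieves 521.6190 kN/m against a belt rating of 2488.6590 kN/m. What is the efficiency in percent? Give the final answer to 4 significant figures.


Eff = 521.6190 / 2488.6590 * 100
Eff = 20.96 %


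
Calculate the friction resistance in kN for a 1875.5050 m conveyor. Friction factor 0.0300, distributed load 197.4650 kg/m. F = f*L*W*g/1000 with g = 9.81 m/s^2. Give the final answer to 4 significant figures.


F = 0.0300 * 1875.5050 * 197.4650 * 9.81 / 1000
F = 109.0 kN


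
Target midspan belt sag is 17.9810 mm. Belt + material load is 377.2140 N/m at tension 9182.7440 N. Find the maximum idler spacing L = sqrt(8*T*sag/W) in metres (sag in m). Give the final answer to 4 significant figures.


sag = 17.9810/1000 = 0.017981 m
L = sqrt(8 * 9182.7440 * 0.017981 / 377.2140)
L = 1.871 m


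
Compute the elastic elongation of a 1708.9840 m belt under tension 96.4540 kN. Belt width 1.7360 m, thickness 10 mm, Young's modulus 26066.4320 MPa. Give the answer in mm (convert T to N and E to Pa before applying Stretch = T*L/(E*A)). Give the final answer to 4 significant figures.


A = 1.7360 * 0.01 = 0.01736 m^2
Stretch = 96.4540*1000 * 1708.9840 / (26066.4320e6 * 0.01736) * 1000
Stretch = 364.3 mm


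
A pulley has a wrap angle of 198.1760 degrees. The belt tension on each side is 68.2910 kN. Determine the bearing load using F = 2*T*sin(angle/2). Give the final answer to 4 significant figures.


F = 2 * 68.2910 * sin(198.1760/2 deg)
F = 134.9 kN


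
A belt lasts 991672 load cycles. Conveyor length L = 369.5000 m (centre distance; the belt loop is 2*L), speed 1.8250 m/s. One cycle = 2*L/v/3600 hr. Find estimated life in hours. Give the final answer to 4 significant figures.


cycle_time = 2 * 369.5000 / 1.8250 / 3600 = 0.112481 hr
life = 991672 * 0.112481 = 111500 hours


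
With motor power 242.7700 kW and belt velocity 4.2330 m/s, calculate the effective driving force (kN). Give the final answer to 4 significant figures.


Te = P / v = 242.7700 / 4.2330
Te = 57.35 kN


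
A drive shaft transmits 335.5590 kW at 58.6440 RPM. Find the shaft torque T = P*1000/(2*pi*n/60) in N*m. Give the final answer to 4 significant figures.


omega = 2*pi*58.6440/60 = 6.14119 rad/s
T = 335.5590*1000 / 6.14119
T = 54640 N*m


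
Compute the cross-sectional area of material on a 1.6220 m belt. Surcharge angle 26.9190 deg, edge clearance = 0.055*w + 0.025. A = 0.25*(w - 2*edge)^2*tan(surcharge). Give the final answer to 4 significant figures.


edge = 0.055*1.6220 + 0.025 = 0.11421 m
ew = 1.6220 - 2*0.11421 = 1.39358 m
A = 0.25 * 1.39358^2 * tan(26.9190 deg)
A = 0.2465 m^2


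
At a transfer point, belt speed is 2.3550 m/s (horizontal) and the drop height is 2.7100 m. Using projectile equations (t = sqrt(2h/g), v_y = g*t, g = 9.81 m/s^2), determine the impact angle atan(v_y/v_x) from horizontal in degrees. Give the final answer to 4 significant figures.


t = sqrt(2*2.7100/9.81) = 0.743302 s
v_y = 9.81 * 0.743302 = 7.29179 m/s
angle = atan(7.29179 / 2.3550) = 72.10 deg


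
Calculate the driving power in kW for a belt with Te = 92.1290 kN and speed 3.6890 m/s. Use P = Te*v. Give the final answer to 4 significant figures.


P = Te * v = 92.1290 * 3.6890
P = 339.9 kW


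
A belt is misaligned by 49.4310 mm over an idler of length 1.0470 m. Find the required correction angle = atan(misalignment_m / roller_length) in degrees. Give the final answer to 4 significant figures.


misalign_m = 49.4310 / 1000 = 0.049431 m
angle = atan(0.049431 / 1.0470)
angle = 2.703 deg


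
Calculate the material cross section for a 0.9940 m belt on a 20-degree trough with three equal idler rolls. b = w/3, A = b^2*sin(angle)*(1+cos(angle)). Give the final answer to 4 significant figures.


b = 0.9940/3 = 0.331333 m
A = 0.331333^2 * sin(20 deg) * (1 + cos(20 deg))
A = 0.07283 m^2


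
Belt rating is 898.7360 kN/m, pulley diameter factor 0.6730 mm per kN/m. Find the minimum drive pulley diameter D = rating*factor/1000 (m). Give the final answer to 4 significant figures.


D = 898.7360 * 0.6730 / 1000
D = 0.6048 m


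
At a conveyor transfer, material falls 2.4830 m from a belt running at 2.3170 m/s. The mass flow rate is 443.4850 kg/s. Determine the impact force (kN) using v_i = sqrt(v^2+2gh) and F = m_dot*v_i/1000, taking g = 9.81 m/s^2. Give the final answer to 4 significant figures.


v_i = sqrt(2.3170^2 + 2*9.81*2.4830) = 7.35425 m/s
F = 443.4850 * 7.35425 / 1000
F = 3.261 kN


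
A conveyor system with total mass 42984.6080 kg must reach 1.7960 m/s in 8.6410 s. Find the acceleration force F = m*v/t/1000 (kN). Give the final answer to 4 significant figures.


F = 42984.6080 * 1.7960 / 8.6410 / 1000
F = 8.934 kN


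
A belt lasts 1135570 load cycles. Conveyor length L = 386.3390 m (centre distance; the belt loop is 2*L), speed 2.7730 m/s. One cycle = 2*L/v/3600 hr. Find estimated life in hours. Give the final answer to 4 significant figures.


cycle_time = 2 * 386.3390 / 2.7730 / 3600 = 0.0774009 hr
life = 1135570 * 0.0774009 = 87890 hours


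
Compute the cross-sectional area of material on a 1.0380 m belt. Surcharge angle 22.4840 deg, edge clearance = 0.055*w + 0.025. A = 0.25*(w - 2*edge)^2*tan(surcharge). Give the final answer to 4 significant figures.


edge = 0.055*1.0380 + 0.025 = 0.08209 m
ew = 1.0380 - 2*0.08209 = 0.87382 m
A = 0.25 * 0.87382^2 * tan(22.4840 deg)
A = 0.07901 m^2


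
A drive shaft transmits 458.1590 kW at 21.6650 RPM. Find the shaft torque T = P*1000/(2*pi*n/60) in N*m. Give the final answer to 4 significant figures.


omega = 2*pi*21.6650/60 = 2.26875 rad/s
T = 458.1590*1000 / 2.26875
T = 201900 N*m


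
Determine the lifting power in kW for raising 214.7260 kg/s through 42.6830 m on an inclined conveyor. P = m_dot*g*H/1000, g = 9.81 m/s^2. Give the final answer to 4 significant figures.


P = 214.7260 * 9.81 * 42.6830 / 1000
P = 89.91 kW


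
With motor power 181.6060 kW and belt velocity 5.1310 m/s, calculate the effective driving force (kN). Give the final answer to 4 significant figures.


Te = P / v = 181.6060 / 5.1310
Te = 35.39 kN


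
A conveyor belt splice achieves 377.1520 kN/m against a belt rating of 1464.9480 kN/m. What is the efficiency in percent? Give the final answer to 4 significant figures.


Eff = 377.1520 / 1464.9480 * 100
Eff = 25.75 %


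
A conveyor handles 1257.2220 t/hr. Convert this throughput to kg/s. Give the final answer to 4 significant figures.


m_dot = 1257.2220 * 1000 / 3600
m_dot = 349.2 kg/s


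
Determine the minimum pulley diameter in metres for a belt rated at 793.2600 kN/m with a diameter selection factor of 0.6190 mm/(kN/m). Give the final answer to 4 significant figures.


D = 793.2600 * 0.6190 / 1000
D = 0.4910 m


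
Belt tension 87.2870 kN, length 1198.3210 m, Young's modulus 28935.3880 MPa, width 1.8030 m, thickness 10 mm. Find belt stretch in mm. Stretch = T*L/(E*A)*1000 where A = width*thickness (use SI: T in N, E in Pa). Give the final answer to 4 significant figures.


A = 1.8030 * 0.01 = 0.01803 m^2
Stretch = 87.2870*1000 * 1198.3210 / (28935.3880e6 * 0.01803) * 1000
Stretch = 200.5 mm


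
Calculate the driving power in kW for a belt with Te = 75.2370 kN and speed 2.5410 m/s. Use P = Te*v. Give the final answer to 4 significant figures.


P = Te * v = 75.2370 * 2.5410
P = 191.2 kW


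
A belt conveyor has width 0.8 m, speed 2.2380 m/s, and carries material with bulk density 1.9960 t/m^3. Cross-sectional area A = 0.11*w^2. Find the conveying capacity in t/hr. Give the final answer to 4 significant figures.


A = 0.11 * 0.8^2 = 0.0704 m^2
C = 0.0704 * 2.2380 * 1.9960 * 3600
C = 1132 t/hr


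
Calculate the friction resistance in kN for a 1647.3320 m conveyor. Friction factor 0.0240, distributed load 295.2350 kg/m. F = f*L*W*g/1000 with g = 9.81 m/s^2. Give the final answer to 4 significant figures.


F = 0.0240 * 1647.3320 * 295.2350 * 9.81 / 1000
F = 114.5 kN


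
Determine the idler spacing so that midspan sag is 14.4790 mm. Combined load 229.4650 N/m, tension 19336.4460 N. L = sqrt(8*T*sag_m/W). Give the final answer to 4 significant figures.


sag = 14.4790/1000 = 0.014479 m
L = sqrt(8 * 19336.4460 * 0.014479 / 229.4650)
L = 3.124 m


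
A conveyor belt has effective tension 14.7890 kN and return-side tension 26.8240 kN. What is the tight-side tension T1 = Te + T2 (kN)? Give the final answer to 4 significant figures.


T1 = Te + T2 = 14.7890 + 26.8240
T1 = 41.61 kN


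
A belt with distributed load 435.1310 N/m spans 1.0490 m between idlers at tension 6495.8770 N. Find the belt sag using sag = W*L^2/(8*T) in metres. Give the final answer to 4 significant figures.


sag = 435.1310 * 1.0490^2 / (8 * 6495.8770)
sag = 0.009214 m


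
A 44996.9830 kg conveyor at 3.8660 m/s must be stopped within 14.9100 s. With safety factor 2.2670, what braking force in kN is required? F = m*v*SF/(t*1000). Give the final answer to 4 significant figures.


F = 44996.9830 * 3.8660 / 14.9100 * 2.2670 / 1000
F = 26.45 kN


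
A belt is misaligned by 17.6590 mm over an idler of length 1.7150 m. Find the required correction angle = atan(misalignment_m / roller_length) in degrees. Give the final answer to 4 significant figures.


misalign_m = 17.6590 / 1000 = 0.017659 m
angle = atan(0.017659 / 1.7150)
angle = 0.5899 deg


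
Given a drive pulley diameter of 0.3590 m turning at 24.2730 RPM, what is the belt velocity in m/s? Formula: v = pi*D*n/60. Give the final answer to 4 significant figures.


v = pi * 0.3590 * 24.2730 / 60
v = 0.4563 m/s


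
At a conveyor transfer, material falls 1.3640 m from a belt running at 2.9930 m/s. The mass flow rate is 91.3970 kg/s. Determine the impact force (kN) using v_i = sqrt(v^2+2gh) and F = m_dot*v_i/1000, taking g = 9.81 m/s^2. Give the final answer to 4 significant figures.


v_i = sqrt(2.9930^2 + 2*9.81*1.3640) = 5.9766 m/s
F = 91.3970 * 5.9766 / 1000
F = 0.5462 kN


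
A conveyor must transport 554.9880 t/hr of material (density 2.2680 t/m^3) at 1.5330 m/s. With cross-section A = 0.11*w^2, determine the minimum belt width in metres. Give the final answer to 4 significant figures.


A_req = 554.9880 / (1.5330 * 2.2680 * 3600) = 0.04434 m^2
w = sqrt(0.04434 / 0.11)
w = 0.6349 m


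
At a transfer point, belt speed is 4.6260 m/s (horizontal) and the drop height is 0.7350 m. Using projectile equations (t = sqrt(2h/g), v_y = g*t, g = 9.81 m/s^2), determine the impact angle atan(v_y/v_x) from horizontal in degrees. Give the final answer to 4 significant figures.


t = sqrt(2*0.7350/9.81) = 0.387101 s
v_y = 9.81 * 0.387101 = 3.79746 m/s
angle = atan(3.79746 / 4.6260) = 39.38 deg


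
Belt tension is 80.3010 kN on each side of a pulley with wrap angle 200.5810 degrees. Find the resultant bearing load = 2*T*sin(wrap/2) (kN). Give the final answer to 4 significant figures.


F = 2 * 80.3010 * sin(200.5810/2 deg)
F = 158.0 kN


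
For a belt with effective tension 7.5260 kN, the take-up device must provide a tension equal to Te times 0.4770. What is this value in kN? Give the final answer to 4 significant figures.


T_tu = 7.5260 * 0.4770
T_tu = 3.590 kN


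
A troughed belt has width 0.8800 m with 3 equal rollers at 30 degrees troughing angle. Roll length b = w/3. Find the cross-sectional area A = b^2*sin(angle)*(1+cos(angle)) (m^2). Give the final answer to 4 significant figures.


b = 0.8800/3 = 0.293333 m
A = 0.293333^2 * sin(30 deg) * (1 + cos(30 deg))
A = 0.08028 m^2


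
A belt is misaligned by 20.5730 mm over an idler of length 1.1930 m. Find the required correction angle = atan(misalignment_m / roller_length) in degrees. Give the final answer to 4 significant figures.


misalign_m = 20.5730 / 1000 = 0.020573 m
angle = atan(0.020573 / 1.1930)
angle = 0.9880 deg


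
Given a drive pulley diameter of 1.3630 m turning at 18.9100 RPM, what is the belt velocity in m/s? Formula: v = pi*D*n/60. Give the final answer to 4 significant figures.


v = pi * 1.3630 * 18.9100 / 60
v = 1.350 m/s


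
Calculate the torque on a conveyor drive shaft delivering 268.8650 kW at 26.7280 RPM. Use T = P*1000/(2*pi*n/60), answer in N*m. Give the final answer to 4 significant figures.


omega = 2*pi*26.7280/60 = 2.79895 rad/s
T = 268.8650*1000 / 2.79895
T = 96060 N*m


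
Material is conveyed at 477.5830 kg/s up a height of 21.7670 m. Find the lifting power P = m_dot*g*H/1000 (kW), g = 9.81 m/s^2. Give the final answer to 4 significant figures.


P = 477.5830 * 9.81 * 21.7670 / 1000
P = 102.0 kW


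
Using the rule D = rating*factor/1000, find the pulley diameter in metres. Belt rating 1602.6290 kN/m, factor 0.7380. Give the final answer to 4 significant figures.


D = 1602.6290 * 0.7380 / 1000
D = 1.183 m


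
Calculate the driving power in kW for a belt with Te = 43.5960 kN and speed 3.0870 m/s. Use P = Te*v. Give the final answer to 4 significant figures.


P = Te * v = 43.5960 * 3.0870
P = 134.6 kW


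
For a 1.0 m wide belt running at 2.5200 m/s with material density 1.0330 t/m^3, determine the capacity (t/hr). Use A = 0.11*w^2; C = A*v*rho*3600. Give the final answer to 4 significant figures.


A = 0.11 * 1.0^2 = 0.11 m^2
C = 0.11 * 2.5200 * 1.0330 * 3600
C = 1031 t/hr


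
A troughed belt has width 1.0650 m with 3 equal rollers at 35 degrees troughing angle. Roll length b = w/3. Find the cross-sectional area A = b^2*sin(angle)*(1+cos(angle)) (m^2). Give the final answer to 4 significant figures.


b = 1.0650/3 = 0.355 m
A = 0.355^2 * sin(35 deg) * (1 + cos(35 deg))
A = 0.1315 m^2


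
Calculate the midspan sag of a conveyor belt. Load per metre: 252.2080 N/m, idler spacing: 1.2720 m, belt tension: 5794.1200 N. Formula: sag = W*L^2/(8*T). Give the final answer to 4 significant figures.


sag = 252.2080 * 1.2720^2 / (8 * 5794.1200)
sag = 0.008804 m


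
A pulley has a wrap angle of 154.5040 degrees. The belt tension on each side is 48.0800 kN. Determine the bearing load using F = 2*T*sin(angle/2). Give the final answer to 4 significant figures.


F = 2 * 48.0800 * sin(154.5040/2 deg)
F = 93.79 kN


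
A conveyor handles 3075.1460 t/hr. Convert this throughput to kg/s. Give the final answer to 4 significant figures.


m_dot = 3075.1460 * 1000 / 3600
m_dot = 854.2 kg/s


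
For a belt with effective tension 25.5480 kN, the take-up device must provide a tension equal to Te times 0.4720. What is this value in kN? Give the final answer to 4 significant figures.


T_tu = 25.5480 * 0.4720
T_tu = 12.06 kN


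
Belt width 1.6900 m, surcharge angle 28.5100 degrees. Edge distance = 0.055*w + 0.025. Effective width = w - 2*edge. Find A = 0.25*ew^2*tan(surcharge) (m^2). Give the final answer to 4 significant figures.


edge = 0.055*1.6900 + 0.025 = 0.11795 m
ew = 1.6900 - 2*0.11795 = 1.4541 m
A = 0.25 * 1.4541^2 * tan(28.5100 deg)
A = 0.2871 m^2


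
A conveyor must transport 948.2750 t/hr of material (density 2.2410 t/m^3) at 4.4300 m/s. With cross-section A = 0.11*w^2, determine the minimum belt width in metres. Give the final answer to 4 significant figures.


A_req = 948.2750 / (4.4300 * 2.2410 * 3600) = 0.026533 m^2
w = sqrt(0.026533 / 0.11)
w = 0.4911 m


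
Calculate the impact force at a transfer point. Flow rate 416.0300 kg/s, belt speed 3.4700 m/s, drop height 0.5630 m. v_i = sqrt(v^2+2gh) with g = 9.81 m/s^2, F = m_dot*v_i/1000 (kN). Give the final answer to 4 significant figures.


v_i = sqrt(3.4700^2 + 2*9.81*0.5630) = 4.80489 m/s
F = 416.0300 * 4.80489 / 1000
F = 1.999 kN


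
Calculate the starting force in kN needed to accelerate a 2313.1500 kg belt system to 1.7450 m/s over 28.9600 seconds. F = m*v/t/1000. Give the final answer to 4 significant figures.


F = 2313.1500 * 1.7450 / 28.9600 / 1000
F = 0.1394 kN


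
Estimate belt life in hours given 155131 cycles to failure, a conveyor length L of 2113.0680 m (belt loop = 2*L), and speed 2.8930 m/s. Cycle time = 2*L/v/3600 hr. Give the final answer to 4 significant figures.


cycle_time = 2 * 2113.0680 / 2.8930 / 3600 = 0.405782 hr
life = 155131 * 0.405782 = 62950 hours


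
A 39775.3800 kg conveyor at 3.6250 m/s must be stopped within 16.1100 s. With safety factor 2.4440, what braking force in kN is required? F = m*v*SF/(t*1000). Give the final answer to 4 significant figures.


F = 39775.3800 * 3.6250 / 16.1100 * 2.4440 / 1000
F = 21.87 kN


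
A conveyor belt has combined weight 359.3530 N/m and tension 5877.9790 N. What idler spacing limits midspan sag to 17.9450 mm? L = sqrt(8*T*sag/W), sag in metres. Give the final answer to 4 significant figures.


sag = 17.9450/1000 = 0.017945 m
L = sqrt(8 * 5877.9790 * 0.017945 / 359.3530)
L = 1.532 m


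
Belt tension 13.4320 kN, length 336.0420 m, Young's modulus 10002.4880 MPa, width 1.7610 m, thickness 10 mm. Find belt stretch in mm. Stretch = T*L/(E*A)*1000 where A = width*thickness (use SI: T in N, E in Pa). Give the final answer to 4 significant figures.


A = 1.7610 * 0.01 = 0.01761 m^2
Stretch = 13.4320*1000 * 336.0420 / (10002.4880e6 * 0.01761) * 1000
Stretch = 25.63 mm


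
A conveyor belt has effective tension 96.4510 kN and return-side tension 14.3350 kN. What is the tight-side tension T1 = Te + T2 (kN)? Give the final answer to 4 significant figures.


T1 = Te + T2 = 96.4510 + 14.3350
T1 = 110.8 kN


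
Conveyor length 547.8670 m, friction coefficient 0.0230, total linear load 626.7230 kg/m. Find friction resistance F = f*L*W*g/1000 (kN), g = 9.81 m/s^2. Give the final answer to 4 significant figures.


F = 0.0230 * 547.8670 * 626.7230 * 9.81 / 1000
F = 77.47 kN


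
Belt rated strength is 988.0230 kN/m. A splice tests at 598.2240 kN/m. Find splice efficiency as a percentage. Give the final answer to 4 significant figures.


Eff = 598.2240 / 988.0230 * 100
Eff = 60.55 %


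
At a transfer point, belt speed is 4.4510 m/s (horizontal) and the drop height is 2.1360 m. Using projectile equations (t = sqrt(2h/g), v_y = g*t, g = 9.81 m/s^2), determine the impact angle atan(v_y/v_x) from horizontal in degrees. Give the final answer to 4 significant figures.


t = sqrt(2*2.1360/9.81) = 0.659905 s
v_y = 9.81 * 0.659905 = 6.47367 m/s
angle = atan(6.47367 / 4.4510) = 55.49 deg


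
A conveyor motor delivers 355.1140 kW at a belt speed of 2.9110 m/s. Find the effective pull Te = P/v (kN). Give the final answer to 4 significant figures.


Te = P / v = 355.1140 / 2.9110
Te = 122.0 kN


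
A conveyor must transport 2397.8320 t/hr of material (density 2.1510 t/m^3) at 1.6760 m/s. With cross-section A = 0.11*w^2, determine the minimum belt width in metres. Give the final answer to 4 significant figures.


A_req = 2397.8320 / (1.6760 * 2.1510 * 3600) = 0.184757 m^2
w = sqrt(0.184757 / 0.11)
w = 1.296 m


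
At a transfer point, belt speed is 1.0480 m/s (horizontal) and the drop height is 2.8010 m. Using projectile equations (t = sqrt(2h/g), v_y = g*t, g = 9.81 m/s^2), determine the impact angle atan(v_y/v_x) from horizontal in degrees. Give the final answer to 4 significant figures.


t = sqrt(2*2.8010/9.81) = 0.755678 s
v_y = 9.81 * 0.755678 = 7.4132 m/s
angle = atan(7.4132 / 1.0480) = 81.95 deg


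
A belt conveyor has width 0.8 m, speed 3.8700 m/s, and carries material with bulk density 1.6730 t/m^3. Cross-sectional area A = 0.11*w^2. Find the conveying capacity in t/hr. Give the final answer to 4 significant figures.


A = 0.11 * 0.8^2 = 0.0704 m^2
C = 0.0704 * 3.8700 * 1.6730 * 3600
C = 1641 t/hr


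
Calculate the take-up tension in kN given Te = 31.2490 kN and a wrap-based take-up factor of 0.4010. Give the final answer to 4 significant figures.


T_tu = 31.2490 * 0.4010
T_tu = 12.53 kN


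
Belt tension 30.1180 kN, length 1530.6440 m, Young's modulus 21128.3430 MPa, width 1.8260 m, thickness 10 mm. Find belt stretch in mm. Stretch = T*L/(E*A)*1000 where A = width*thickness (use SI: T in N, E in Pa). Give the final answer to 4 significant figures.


A = 1.8260 * 0.01 = 0.01826 m^2
Stretch = 30.1180*1000 * 1530.6440 / (21128.3430e6 * 0.01826) * 1000
Stretch = 119.5 mm


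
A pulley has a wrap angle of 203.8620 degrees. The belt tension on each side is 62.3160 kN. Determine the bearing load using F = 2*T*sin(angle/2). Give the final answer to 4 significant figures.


F = 2 * 62.3160 * sin(203.8620/2 deg)
F = 121.9 kN


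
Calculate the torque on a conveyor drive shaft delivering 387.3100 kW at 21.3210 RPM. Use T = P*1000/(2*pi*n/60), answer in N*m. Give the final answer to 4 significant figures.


omega = 2*pi*21.3210/60 = 2.23273 rad/s
T = 387.3100*1000 / 2.23273
T = 173500 N*m


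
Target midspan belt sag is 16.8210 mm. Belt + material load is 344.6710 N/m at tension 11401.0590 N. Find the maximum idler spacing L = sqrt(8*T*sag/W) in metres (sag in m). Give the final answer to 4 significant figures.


sag = 16.8210/1000 = 0.016821 m
L = sqrt(8 * 11401.0590 * 0.016821 / 344.6710)
L = 2.110 m


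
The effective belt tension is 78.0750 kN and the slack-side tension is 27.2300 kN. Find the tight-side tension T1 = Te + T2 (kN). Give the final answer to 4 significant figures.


T1 = Te + T2 = 78.0750 + 27.2300
T1 = 105.3 kN


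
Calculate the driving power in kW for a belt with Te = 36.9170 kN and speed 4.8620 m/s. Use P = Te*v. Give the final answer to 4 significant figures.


P = Te * v = 36.9170 * 4.8620
P = 179.5 kW


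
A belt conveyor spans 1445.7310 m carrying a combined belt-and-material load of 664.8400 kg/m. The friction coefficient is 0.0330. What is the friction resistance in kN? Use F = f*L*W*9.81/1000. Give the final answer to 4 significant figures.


F = 0.0330 * 1445.7310 * 664.8400 * 9.81 / 1000
F = 311.2 kN


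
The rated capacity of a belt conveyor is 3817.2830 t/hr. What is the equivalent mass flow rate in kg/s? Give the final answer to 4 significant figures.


m_dot = 3817.2830 * 1000 / 3600
m_dot = 1060 kg/s


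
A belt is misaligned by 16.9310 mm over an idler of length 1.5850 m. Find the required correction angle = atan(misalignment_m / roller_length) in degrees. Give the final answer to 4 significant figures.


misalign_m = 16.9310 / 1000 = 0.016931 m
angle = atan(0.016931 / 1.5850)
angle = 0.6120 deg


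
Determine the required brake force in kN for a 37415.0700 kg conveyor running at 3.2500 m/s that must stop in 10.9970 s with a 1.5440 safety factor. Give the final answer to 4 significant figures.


F = 37415.0700 * 3.2500 / 10.9970 * 1.5440 / 1000
F = 17.07 kN


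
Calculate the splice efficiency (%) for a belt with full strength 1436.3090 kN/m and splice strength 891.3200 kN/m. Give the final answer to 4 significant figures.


Eff = 891.3200 / 1436.3090 * 100
Eff = 62.06 %


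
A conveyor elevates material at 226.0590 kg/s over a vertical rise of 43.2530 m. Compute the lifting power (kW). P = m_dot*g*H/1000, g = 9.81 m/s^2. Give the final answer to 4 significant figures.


P = 226.0590 * 9.81 * 43.2530 / 1000
P = 95.92 kW


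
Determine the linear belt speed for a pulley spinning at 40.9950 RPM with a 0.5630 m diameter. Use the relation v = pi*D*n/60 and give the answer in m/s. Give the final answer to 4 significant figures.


v = pi * 0.5630 * 40.9950 / 60
v = 1.208 m/s


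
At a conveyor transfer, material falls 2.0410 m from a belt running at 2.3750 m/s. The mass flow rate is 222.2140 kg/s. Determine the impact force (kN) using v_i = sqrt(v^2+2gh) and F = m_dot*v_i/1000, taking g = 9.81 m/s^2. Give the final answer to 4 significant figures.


v_i = sqrt(2.3750^2 + 2*9.81*2.0410) = 6.75907 m/s
F = 222.2140 * 6.75907 / 1000
F = 1.502 kN


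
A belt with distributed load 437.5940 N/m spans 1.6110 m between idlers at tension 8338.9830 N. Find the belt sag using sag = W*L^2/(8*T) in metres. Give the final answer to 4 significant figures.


sag = 437.5940 * 1.6110^2 / (8 * 8338.9830)
sag = 0.01702 m


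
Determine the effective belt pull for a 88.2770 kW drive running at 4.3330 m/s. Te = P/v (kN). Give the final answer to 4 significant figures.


Te = P / v = 88.2770 / 4.3330
Te = 20.37 kN


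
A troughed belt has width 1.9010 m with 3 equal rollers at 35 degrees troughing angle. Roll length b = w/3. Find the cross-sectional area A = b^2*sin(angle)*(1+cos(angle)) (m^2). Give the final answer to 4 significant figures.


b = 1.9010/3 = 0.633667 m
A = 0.633667^2 * sin(35 deg) * (1 + cos(35 deg))
A = 0.4190 m^2


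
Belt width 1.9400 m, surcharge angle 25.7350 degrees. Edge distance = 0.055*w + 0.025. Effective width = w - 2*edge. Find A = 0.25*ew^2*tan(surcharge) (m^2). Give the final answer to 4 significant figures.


edge = 0.055*1.9400 + 0.025 = 0.1317 m
ew = 1.9400 - 2*0.1317 = 1.6766 m
A = 0.25 * 1.6766^2 * tan(25.7350 deg)
A = 0.3387 m^2


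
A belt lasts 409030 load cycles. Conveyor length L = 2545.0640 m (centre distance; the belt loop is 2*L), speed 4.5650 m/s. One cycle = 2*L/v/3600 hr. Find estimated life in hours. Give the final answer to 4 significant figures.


cycle_time = 2 * 2545.0640 / 4.5650 / 3600 = 0.309732 hr
life = 409030 * 0.309732 = 126700 hours


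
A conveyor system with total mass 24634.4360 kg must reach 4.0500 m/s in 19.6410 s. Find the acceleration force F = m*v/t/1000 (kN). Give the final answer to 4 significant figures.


F = 24634.4360 * 4.0500 / 19.6410 / 1000
F = 5.080 kN


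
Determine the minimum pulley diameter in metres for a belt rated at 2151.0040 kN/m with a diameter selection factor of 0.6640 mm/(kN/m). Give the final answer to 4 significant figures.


D = 2151.0040 * 0.6640 / 1000
D = 1.428 m


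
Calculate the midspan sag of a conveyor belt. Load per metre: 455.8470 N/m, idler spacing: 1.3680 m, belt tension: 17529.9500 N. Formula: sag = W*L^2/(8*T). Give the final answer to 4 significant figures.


sag = 455.8470 * 1.3680^2 / (8 * 17529.9500)
sag = 0.006083 m


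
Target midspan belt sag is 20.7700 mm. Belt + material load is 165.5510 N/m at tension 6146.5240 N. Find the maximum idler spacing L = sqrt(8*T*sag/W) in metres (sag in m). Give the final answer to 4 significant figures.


sag = 20.7700/1000 = 0.020770 m
L = sqrt(8 * 6146.5240 * 0.020770 / 165.5510)
L = 2.484 m


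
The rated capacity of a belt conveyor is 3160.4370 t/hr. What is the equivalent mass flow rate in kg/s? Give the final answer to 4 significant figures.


m_dot = 3160.4370 * 1000 / 3600
m_dot = 877.9 kg/s


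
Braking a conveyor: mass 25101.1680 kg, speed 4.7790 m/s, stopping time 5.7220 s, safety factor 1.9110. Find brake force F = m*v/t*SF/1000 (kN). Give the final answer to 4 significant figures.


F = 25101.1680 * 4.7790 / 5.7220 * 1.9110 / 1000
F = 40.06 kN


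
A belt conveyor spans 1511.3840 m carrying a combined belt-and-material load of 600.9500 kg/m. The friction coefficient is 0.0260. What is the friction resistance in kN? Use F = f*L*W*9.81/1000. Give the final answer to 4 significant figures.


F = 0.0260 * 1511.3840 * 600.9500 * 9.81 / 1000
F = 231.7 kN
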